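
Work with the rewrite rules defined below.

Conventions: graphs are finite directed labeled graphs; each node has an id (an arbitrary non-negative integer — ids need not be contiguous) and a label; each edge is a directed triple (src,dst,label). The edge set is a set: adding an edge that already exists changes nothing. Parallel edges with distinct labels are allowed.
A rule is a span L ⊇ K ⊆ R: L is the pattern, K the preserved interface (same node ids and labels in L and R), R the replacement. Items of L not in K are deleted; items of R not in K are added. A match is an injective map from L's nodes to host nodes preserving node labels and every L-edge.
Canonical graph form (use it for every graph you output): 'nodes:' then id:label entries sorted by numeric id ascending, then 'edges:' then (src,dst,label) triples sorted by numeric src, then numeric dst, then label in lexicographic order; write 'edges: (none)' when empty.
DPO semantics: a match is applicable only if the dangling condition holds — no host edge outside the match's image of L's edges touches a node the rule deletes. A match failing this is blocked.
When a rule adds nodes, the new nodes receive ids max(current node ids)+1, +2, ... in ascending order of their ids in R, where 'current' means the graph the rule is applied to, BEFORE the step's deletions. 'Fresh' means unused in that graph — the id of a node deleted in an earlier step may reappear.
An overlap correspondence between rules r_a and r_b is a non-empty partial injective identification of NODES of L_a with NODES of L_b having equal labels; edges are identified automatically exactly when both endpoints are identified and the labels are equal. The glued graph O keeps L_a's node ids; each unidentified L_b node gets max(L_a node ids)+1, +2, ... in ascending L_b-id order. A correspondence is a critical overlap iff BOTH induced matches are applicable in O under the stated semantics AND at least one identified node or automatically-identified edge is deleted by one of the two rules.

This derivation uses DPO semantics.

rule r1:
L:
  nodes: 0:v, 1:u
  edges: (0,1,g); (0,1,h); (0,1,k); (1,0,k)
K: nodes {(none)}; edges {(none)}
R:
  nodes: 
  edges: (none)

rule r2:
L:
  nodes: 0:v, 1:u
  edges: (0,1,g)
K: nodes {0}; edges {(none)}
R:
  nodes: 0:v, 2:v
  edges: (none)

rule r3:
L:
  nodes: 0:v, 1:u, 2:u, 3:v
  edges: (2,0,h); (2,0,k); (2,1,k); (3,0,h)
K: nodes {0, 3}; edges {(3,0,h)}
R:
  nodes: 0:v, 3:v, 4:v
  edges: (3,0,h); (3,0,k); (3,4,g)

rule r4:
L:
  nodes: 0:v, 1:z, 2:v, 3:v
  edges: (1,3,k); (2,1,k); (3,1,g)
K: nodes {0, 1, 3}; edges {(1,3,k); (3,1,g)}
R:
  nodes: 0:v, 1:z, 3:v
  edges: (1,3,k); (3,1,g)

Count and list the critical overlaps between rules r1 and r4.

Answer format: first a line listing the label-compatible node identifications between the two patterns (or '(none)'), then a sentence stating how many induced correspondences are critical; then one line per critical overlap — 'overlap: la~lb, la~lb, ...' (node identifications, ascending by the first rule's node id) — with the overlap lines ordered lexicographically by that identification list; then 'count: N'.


label-compatible node identifications between L(r1) and L(r4): 0~0, 0~2, 0~3
1 of the induced correspondences is a critical overlap of r1 and r4.
overlap: 0~0
count: 1


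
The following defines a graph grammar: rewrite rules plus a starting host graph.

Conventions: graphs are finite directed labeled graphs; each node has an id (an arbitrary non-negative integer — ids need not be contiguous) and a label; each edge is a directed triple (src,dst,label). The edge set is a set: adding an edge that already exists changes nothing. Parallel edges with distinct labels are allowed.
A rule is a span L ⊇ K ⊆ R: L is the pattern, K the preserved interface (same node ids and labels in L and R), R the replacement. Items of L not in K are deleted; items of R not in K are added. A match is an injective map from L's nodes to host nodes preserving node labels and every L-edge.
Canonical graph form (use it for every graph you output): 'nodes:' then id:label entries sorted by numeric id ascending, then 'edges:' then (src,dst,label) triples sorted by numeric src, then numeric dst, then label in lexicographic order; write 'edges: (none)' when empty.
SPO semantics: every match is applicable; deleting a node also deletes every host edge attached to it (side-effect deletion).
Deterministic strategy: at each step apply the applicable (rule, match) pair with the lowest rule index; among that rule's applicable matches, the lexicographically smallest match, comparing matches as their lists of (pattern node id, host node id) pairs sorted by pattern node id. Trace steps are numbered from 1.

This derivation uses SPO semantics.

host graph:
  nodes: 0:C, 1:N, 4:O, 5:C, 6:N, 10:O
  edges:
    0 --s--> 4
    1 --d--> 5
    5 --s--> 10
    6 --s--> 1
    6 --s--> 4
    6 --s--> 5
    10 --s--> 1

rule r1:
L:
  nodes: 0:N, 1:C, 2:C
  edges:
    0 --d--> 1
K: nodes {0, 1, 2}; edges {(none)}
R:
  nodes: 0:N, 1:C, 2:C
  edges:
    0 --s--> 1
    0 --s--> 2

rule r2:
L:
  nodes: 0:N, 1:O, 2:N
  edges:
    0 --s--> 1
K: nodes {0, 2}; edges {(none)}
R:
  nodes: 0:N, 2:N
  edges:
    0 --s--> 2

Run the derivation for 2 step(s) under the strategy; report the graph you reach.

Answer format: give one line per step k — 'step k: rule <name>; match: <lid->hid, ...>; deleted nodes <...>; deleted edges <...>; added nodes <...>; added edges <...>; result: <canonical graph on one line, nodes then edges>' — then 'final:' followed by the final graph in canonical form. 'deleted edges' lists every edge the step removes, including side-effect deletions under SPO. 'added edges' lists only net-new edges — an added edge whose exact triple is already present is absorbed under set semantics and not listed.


step 1: rule r1; match: 0->1, 1->5, 2->0; deleted nodes (none); deleted edges (1,5,d); added nodes (none); added edges (1,0,s); (1,5,s); result: nodes: 0:C, 1:N, 4:O, 5:C, 6:N, 10:O edges: (0,4,s); (1,0,s); (1,5,s); (5,10,s); (6,1,s); (6,4,s); (6,5,s); (10,1,s)
step 2: rule r2; match: 0->6, 1->4, 2->1; deleted nodes 4; deleted edges (0,4,s); (6,4,s); added nodes (none); added edges (none); result: nodes: 0:C, 1:N, 5:C, 6:N, 10:O edges: (1,0,s); (1,5,s); (5,10,s); (6,1,s); (6,5,s); (10,1,s)
final:
nodes: 0:C, 1:N, 5:C, 6:N, 10:O
edges: (1,0,s); (1,5,s); (5,10,s); (6,1,s); (6,5,s); (10,1,s)


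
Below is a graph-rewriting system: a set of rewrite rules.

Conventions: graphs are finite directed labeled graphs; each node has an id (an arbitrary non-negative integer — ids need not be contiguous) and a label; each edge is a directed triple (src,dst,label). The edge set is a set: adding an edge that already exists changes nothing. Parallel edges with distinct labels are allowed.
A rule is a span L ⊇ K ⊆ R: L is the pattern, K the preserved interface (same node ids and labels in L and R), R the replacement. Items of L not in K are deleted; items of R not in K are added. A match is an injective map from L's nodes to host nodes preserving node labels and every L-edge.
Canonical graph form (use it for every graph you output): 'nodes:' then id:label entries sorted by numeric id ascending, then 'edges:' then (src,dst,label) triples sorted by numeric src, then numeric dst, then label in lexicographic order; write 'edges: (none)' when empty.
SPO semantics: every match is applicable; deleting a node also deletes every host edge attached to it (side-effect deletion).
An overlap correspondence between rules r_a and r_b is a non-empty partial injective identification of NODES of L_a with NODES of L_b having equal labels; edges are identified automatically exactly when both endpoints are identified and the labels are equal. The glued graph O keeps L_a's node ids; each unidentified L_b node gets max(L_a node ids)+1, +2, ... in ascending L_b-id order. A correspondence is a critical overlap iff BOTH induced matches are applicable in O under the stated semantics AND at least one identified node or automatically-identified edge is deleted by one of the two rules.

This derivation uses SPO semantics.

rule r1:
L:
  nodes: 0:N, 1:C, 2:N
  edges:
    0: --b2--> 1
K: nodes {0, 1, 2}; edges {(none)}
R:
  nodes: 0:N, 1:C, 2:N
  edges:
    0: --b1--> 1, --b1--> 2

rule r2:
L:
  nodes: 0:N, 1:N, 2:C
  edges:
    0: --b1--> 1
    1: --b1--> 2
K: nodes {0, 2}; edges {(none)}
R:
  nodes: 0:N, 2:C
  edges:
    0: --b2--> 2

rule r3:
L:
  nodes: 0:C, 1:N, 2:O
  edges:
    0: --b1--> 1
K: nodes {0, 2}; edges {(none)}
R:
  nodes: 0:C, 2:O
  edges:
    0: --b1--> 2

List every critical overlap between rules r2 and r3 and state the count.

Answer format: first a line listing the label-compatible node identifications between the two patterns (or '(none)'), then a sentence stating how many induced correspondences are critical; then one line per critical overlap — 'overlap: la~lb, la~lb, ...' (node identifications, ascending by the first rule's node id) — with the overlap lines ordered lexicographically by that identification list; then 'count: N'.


label-compatible node identifications between L(r2) and L(r3): 0~1, 1~1, 2~0
4 of the induced correspondences are critical overlaps of r2 and r3.
overlap: 0~1
overlap: 0~1, 2~0
overlap: 1~1
overlap: 1~1, 2~0
count: 4


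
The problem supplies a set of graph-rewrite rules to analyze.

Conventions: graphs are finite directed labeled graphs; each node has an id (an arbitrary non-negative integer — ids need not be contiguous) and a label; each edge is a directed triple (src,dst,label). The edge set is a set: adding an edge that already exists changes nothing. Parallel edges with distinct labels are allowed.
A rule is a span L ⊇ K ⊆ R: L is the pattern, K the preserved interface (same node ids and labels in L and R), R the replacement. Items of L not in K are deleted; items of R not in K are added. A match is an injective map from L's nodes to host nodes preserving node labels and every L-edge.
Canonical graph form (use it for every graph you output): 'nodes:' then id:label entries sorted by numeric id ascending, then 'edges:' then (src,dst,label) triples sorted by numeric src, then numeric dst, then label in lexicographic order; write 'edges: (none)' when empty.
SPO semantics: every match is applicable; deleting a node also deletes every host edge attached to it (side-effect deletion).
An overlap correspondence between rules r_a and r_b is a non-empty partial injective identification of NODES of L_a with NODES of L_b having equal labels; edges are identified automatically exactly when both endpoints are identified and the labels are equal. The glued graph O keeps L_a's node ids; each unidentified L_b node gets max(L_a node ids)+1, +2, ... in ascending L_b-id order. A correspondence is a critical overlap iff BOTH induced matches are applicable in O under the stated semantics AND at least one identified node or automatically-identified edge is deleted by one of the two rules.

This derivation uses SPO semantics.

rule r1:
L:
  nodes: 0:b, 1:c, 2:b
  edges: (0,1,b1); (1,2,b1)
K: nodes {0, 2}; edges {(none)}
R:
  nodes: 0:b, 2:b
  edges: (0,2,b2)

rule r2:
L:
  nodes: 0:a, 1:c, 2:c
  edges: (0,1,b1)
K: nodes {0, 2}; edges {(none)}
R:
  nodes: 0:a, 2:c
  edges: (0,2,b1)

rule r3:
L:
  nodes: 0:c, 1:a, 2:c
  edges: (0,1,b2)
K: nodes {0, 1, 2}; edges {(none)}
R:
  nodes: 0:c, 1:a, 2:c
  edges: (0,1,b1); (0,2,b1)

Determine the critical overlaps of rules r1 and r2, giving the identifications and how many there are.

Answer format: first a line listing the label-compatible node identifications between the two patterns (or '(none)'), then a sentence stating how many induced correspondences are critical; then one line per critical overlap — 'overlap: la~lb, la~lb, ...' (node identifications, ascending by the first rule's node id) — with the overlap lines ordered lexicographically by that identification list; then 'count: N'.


label-compatible node identifications between L(r1) and L(r2): 1~1, 1~2
2 of the induced correspondences are critical overlaps of r1 and r2.
overlap: 1~1
overlap: 1~2
count: 2


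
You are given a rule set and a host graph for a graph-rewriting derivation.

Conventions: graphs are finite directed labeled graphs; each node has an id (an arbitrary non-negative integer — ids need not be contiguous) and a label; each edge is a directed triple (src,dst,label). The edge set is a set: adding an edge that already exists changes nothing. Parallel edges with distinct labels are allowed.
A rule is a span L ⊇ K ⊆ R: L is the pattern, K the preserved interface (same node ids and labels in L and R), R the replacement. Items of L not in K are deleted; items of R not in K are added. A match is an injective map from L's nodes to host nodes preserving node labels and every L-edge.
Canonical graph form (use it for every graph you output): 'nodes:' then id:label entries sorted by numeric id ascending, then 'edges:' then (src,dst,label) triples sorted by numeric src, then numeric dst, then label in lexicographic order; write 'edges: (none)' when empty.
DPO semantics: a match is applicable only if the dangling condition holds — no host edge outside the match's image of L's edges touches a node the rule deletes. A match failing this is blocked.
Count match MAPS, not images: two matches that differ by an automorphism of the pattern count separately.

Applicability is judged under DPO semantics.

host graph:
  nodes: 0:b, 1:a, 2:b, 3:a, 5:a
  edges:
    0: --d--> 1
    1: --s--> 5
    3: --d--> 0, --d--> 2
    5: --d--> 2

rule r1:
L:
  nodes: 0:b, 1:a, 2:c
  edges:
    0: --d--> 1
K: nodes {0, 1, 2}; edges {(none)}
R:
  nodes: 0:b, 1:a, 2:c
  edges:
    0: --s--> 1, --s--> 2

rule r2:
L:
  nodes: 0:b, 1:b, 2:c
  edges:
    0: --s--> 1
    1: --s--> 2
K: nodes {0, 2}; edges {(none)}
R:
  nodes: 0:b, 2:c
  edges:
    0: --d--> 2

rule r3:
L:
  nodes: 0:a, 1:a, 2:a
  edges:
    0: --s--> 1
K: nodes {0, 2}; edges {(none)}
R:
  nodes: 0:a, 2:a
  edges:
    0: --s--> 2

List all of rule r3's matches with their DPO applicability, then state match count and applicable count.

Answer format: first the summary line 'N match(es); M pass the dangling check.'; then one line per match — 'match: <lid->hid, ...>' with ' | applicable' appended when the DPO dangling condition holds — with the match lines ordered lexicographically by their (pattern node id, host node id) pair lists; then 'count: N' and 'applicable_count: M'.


1 match(es); 0 pass the dangling check.
match: 0->1, 1->5, 2->3
count: 1
applicable_count: 0


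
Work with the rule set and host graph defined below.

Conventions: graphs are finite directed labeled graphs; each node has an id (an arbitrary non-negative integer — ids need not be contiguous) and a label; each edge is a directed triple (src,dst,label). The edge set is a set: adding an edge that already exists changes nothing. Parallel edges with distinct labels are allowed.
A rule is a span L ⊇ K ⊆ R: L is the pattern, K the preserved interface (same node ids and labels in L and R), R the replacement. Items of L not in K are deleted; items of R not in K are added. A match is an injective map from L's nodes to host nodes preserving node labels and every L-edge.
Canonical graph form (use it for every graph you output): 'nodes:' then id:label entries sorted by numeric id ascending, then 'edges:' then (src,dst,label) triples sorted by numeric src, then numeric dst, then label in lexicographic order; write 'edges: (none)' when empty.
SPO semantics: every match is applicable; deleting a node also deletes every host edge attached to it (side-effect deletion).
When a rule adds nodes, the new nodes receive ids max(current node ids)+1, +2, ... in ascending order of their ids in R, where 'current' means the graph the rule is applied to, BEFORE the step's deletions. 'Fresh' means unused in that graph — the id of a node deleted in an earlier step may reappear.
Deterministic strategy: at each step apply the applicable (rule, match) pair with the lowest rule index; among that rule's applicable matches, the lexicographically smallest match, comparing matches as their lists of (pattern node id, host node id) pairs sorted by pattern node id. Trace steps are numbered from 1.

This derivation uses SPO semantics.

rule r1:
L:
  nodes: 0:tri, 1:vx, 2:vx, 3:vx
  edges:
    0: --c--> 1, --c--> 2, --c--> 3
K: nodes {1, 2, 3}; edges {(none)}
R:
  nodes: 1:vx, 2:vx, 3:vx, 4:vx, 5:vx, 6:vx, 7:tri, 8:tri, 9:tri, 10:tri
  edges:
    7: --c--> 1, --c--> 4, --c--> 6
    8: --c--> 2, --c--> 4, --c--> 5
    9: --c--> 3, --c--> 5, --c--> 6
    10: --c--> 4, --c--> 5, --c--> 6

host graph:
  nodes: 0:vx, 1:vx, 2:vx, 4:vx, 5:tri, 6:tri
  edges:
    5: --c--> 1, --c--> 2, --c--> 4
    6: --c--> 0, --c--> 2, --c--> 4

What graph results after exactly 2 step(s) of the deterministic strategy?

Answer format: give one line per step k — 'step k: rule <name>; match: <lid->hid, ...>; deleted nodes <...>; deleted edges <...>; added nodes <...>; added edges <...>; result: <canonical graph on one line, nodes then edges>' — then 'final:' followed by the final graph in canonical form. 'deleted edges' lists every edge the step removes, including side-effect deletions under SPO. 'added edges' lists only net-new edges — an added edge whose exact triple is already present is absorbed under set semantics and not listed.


step 1: rule r1; match: 0->5, 1->1, 2->2, 3->4; deleted nodes 5; deleted edges (5,1,c); (5,2,c); (5,4,c); added nodes 7, 8, 9, 10, 11, 12, 13; added edges (10,1,c); (10,7,c); (10,9,c); (11,2,c); (11,7,c); (11,8,c); (12,4,c); (12,8,c); (12,9,c); (13,7,c); (13,8,c); (13,9,c); result: nodes: 0:vx, 1:vx, 2:vx, 4:vx, 6:tri, 7:vx, 8:vx, 9:vx, 10:tri, 11:tri, 12:tri, 13:tri edges: (6,0,c); (6,2,c); (6,4,c); (10,1,c); (10,7,c); (10,9,c); (11,2,c); (11,7,c); (11,8,c); (12,4,c); (12,8,c); (12,9,c); (13,7,c); (13,8,c); (13,9,c)
step 2: rule r1; match: 0->6, 1->0, 2->2, 3->4; deleted nodes 6; deleted edges (6,0,c); (6,2,c); (6,4,c); added nodes 14, 15, 16, 17, 18, 19, 20; added edges (17,0,c); (17,14,c); (17,16,c); (18,2,c); (18,14,c); (18,15,c); (19,4,c); (19,15,c); (19,16,c); (20,14,c); (20,15,c); (20,16,c); result: nodes: 0:vx, 1:vx, 2:vx, 4:vx, 7:vx, 8:vx, 9:vx, 10:tri, 11:tri, 12:tri, 13:tri, 14:vx, 15:vx, 16:vx, 17:tri, 18:tri, 19:tri, 20:tri edges: (10,1,c); (10,7,c); (10,9,c); (11,2,c); (11,7,c); (11,8,c); (12,4,c); (12,8,c); (12,9,c); (13,7,c); (13,8,c); (13,9,c); (17,0,c); (17,14,c); (17,16,c); (18,2,c); (18,14,c); (18,15,c); (19,4,c); (19,15,c); (19,16,c); (20,14,c); (20,15,c); (20,16,c)
final:
nodes: 0:vx, 1:vx, 2:vx, 4:vx, 7:vx, 8:vx, 9:vx, 10:tri, 11:tri, 12:tri, 13:tri, 14:vx, 15:vx, 16:vx, 17:tri, 18:tri, 19:tri, 20:tri
edges: (10,1,c); (10,7,c); (10,9,c); (11,2,c); (11,7,c); (11,8,c); (12,4,c); (12,8,c); (12,9,c); (13,7,c); (13,8,c); (13,9,c); (17,0,c); (17,14,c); (17,16,c); (18,2,c); (18,14,c); (18,15,c); (19,4,c); (19,15,c); (19,16,c); (20,14,c); (20,15,c); (20,16,c)


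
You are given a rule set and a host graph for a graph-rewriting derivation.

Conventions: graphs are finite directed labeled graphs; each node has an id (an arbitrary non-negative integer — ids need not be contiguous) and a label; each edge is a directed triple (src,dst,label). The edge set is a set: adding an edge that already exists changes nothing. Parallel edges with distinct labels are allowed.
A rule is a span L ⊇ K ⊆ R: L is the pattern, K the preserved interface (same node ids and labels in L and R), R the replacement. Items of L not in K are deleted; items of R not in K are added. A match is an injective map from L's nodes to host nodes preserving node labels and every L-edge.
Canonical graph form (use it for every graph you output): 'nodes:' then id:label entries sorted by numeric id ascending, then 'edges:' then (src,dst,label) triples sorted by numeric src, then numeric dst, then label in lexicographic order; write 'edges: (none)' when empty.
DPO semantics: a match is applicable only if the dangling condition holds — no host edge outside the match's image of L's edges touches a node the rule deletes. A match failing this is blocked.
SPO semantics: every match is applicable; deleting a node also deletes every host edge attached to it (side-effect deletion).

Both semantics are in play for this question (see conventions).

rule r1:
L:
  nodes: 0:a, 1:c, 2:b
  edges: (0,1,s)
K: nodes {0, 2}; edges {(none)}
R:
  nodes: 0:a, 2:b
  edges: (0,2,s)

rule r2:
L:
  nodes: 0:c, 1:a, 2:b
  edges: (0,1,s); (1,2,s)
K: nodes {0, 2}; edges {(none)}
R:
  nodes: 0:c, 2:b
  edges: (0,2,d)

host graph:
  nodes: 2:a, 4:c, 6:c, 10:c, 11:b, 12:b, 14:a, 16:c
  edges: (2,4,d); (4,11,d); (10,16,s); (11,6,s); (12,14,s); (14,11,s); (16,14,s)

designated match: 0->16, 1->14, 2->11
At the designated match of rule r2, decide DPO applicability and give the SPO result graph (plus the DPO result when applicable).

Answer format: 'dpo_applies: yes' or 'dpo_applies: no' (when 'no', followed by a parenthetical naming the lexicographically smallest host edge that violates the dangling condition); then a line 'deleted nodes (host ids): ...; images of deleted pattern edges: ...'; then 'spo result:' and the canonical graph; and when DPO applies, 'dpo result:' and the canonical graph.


dpo_applies: no
(the rule deletes node 14, which keeps host edge (12,14,s) outside the match image — the dangling condition fails, DPO blocks; SPO proceeds and side-deletes such edges)
deleted nodes (host ids): 14; images of deleted pattern edges: (14,11,s); (16,14,s)
spo result:
nodes: 2:a, 4:c, 6:c, 10:c, 11:b, 12:b, 16:c
edges: (2,4,d); (4,11,d); (10,16,s); (11,6,s); (16,11,d)


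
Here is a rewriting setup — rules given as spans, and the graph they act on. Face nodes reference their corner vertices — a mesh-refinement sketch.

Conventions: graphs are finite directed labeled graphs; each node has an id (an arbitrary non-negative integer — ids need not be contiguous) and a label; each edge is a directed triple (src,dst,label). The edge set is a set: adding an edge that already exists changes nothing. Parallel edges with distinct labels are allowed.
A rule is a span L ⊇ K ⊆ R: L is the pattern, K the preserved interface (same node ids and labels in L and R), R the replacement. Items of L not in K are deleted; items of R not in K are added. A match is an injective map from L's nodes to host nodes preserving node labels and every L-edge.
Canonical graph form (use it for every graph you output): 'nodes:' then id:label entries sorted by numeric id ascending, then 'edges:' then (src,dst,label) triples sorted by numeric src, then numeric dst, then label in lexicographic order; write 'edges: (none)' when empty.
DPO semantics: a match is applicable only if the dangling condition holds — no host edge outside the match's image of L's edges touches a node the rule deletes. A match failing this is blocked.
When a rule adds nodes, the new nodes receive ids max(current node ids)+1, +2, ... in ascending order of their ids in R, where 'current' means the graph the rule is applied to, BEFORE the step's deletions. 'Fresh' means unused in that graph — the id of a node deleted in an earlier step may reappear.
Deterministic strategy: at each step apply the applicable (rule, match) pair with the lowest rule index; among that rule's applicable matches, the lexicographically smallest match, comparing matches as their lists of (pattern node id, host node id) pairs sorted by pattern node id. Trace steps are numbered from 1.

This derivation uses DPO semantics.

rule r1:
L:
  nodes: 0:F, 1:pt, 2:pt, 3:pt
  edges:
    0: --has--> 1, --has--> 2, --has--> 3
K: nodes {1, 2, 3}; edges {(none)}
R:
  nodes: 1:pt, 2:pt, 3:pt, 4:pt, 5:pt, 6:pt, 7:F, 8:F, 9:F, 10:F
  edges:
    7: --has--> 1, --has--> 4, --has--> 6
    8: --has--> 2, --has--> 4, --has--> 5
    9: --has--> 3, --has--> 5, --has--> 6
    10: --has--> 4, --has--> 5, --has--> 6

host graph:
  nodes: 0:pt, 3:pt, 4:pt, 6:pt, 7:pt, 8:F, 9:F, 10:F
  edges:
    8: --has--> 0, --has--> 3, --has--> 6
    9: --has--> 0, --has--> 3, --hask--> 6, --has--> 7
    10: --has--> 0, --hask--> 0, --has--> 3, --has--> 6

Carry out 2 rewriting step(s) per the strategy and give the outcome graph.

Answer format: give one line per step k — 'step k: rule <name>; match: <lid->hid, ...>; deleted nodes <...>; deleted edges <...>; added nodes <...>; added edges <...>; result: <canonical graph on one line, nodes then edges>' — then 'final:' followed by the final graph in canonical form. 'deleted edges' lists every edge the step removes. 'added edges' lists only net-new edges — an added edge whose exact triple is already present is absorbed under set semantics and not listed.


step 1: rule r1; match: 0->8, 1->0, 2->3, 3->6; deleted nodes 8; deleted edges (8,0,has); (8,3,has); (8,6,has); added nodes 11, 12, 13, 14, 15, 16, 17; added edges (14,0,has); (14,11,has); (14,13,has); (15,3,has); (15,11,has); (15,12,has); (16,6,has); (16,12,has); (16,13,has); (17,11,has); (17,12,has); (17,13,has); result: nodes: 0:pt, 3:pt, 4:pt, 6:pt, 7:pt, 9:F, 10:F, 11:pt, 12:pt, 13:pt, 14:F, 15:F, 16:F, 17:F edges: (9,0,has); (9,3,has); (9,6,hask); (9,7,has); (10,0,has); (10,0,hask); (10,3,has); (10,6,has); (14,0,has); (14,11,has); (14,13,has); (15,3,has); (15,11,has); (15,12,has); (16,6,has); (16,12,has); (16,13,has); (17,11,has); (17,12,has); (17,13,has)
step 2: rule r1; match: 0->14, 1->0, 2->11, 3->13; deleted nodes 14; deleted edges (14,0,has); (14,11,has); (14,13,has); added nodes 18, 19, 20, 21, 22, 23, 24; added edges (21,0,has); (21,18,has); (21,20,has); (22,11,has); (22,18,has); (22,19,has); (23,13,has); (23,19,has); (23,20,has); (24,18,has); (24,19,has); (24,20,has); result: nodes: 0:pt, 3:pt, 4:pt, 6:pt, 7:pt, 9:F, 10:F, 11:pt, 12:pt, 13:pt, 15:F, 16:F, 17:F, 18:pt, 19:pt, 20:pt, 21:F, 22:F, 23:F, 24:F edges: (9,0,has); (9,3,has); (9,6,hask); (9,7,has); (10,0,has); (10,0,hask); (10,3,has); (10,6,has); (15,3,has); (15,11,has); (15,12,has); (16,6,has); (16,12,has); (16,13,has); (17,11,has); (17,12,has); (17,13,has); (21,0,has); (21,18,has); (21,20,has); (22,11,has); (22,18,has); (22,19,has); (23,13,has); (23,19,has); (23,20,has); (24,18,has); (24,19,has); (24,20,has)
final:
nodes: 0:pt, 3:pt, 4:pt, 6:pt, 7:pt, 9:F, 10:F, 11:pt, 12:pt, 13:pt, 15:F, 16:F, 17:F, 18:pt, 19:pt, 20:pt, 21:F, 22:F, 23:F, 24:F
edges: (9,0,has); (9,3,has); (9,6,hask); (9,7,has); (10,0,has); (10,0,hask); (10,3,has); (10,6,has); (15,3,has); (15,11,has); (15,12,has); (16,6,has); (16,12,has); (16,13,has); (17,11,has); (17,12,has); (17,13,has); (21,0,has); (21,18,has); (21,20,has); (22,11,has); (22,18,has); (22,19,has); (23,13,has); (23,19,has); (23,20,has); (24,18,has); (24,19,has); (24,20,has)


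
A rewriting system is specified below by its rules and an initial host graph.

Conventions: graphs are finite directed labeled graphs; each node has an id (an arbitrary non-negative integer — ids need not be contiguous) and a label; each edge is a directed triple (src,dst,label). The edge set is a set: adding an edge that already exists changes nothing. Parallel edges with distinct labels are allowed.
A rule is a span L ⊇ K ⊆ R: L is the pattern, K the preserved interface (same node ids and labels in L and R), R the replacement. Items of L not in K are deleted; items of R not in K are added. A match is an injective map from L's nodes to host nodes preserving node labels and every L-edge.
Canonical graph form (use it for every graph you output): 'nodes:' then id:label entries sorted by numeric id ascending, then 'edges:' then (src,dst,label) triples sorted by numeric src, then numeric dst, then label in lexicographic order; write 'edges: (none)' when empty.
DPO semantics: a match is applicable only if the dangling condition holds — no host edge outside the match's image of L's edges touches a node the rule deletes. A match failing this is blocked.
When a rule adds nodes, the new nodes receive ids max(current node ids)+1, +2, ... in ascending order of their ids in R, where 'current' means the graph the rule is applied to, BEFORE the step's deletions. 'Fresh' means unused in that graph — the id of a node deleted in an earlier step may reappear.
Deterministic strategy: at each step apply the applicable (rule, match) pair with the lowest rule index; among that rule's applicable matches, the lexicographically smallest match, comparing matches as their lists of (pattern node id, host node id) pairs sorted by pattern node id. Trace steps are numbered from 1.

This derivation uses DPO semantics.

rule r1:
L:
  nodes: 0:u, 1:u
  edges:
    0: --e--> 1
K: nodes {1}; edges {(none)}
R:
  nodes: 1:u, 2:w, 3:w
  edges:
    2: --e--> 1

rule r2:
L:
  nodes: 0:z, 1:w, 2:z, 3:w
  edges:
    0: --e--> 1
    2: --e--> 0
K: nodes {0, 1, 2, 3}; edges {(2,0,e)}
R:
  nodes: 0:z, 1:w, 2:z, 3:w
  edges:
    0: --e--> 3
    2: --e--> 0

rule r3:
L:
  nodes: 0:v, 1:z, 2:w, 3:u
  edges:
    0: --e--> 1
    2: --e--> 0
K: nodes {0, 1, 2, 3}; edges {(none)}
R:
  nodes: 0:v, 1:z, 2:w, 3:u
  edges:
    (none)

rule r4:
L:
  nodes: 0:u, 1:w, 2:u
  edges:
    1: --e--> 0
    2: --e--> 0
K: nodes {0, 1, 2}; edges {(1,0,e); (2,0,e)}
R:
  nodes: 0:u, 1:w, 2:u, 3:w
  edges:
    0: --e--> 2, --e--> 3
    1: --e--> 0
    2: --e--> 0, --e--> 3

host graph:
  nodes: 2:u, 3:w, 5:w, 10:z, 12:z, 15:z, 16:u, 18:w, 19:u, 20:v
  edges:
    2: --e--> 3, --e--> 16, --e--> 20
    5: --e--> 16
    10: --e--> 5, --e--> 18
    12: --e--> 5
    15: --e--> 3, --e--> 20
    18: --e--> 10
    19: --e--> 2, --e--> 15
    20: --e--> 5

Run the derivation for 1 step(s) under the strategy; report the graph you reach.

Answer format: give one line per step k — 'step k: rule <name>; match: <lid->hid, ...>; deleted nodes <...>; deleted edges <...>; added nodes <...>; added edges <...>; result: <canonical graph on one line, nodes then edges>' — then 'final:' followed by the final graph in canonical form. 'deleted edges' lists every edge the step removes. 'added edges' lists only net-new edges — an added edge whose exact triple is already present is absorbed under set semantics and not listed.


step 1: rule r4; match: 0->16, 1->5, 2->2; deleted nodes (none); deleted edges (none); added nodes 21; added edges (2,21,e); (16,2,e); (16,21,e); result: nodes: 2:u, 3:w, 5:w, 10:z, 12:z, 15:z, 16:u, 18:w, 19:u, 20:v, 21:w edges: (2,3,e); (2,16,e); (2,20,e); (2,21,e); (5,16,e); (10,5,e); (10,18,e); (12,5,e); (15,3,e); (15,20,e); (16,2,e); (16,21,e); (18,10,e); (19,2,e); (19,15,e); (20,5,e)
final:
nodes: 2:u, 3:w, 5:w, 10:z, 12:z, 15:z, 16:u, 18:w, 19:u, 20:v, 21:w
edges: (2,3,e); (2,16,e); (2,20,e); (2,21,e); (5,16,e); (10,5,e); (10,18,e); (12,5,e); (15,3,e); (15,20,e); (16,2,e); (16,21,e); (18,10,e); (19,2,e); (19,15,e); (20,5,e)


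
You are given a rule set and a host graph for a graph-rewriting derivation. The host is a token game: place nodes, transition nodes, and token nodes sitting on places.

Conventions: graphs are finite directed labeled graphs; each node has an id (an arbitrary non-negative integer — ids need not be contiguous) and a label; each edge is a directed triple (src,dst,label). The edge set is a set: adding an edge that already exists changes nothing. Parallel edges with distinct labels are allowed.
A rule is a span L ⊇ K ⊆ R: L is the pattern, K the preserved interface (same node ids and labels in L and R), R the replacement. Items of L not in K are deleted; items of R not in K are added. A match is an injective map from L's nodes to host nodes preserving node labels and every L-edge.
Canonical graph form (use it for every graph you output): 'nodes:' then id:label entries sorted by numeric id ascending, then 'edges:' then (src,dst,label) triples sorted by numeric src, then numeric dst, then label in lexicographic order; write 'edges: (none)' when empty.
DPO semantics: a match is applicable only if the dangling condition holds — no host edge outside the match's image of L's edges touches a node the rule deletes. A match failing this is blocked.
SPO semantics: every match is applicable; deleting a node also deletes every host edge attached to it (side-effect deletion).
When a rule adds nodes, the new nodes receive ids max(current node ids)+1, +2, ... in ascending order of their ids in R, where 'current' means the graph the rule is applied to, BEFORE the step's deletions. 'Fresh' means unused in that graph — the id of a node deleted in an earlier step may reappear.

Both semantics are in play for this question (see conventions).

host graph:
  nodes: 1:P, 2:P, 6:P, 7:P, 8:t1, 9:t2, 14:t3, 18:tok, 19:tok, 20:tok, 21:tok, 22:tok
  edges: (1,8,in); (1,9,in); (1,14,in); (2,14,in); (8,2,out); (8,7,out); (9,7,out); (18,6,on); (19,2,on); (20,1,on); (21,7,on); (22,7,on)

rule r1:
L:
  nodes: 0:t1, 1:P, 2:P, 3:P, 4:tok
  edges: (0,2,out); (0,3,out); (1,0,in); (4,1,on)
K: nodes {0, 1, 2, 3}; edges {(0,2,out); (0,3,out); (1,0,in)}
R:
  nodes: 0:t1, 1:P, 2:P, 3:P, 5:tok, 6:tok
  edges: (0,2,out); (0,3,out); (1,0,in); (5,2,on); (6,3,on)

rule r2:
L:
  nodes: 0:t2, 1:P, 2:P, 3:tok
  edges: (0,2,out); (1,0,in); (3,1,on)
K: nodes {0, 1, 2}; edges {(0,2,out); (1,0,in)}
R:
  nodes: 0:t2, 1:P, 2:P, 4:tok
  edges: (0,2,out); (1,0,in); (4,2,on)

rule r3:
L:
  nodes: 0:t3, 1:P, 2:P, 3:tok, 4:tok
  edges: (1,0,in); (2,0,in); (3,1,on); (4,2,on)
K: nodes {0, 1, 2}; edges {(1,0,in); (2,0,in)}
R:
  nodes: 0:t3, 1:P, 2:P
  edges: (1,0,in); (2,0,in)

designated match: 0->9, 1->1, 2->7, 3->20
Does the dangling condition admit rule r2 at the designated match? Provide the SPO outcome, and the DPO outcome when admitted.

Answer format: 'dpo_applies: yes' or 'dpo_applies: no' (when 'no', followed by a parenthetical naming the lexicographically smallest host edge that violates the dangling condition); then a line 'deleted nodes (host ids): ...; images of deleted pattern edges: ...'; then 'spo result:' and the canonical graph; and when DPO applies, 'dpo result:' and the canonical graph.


dpo_applies: yes
deleted nodes (host ids): 20; images of deleted pattern edges: (20,1,on)
spo result:
nodes: 1:P, 2:P, 6:P, 7:P, 8:t1, 9:t2, 14:t3, 18:tok, 19:tok, 21:tok, 22:tok, 23:tok
edges: (1,8,in); (1,9,in); (1,14,in); (2,14,in); (8,2,out); (8,7,out); (9,7,out); (18,6,on); (19,2,on); (21,7,on); (22,7,on); (23,7,on)
dpo result:
nodes: 1:P, 2:P, 6:P, 7:P, 8:t1, 9:t2, 14:t3, 18:tok, 19:tok, 21:tok, 22:tok, 23:tok
edges: (1,8,in); (1,9,in); (1,14,in); (2,14,in); (8,2,out); (8,7,out); (9,7,out); (18,6,on); (19,2,on); (21,7,on); (22,7,on); (23,7,on)


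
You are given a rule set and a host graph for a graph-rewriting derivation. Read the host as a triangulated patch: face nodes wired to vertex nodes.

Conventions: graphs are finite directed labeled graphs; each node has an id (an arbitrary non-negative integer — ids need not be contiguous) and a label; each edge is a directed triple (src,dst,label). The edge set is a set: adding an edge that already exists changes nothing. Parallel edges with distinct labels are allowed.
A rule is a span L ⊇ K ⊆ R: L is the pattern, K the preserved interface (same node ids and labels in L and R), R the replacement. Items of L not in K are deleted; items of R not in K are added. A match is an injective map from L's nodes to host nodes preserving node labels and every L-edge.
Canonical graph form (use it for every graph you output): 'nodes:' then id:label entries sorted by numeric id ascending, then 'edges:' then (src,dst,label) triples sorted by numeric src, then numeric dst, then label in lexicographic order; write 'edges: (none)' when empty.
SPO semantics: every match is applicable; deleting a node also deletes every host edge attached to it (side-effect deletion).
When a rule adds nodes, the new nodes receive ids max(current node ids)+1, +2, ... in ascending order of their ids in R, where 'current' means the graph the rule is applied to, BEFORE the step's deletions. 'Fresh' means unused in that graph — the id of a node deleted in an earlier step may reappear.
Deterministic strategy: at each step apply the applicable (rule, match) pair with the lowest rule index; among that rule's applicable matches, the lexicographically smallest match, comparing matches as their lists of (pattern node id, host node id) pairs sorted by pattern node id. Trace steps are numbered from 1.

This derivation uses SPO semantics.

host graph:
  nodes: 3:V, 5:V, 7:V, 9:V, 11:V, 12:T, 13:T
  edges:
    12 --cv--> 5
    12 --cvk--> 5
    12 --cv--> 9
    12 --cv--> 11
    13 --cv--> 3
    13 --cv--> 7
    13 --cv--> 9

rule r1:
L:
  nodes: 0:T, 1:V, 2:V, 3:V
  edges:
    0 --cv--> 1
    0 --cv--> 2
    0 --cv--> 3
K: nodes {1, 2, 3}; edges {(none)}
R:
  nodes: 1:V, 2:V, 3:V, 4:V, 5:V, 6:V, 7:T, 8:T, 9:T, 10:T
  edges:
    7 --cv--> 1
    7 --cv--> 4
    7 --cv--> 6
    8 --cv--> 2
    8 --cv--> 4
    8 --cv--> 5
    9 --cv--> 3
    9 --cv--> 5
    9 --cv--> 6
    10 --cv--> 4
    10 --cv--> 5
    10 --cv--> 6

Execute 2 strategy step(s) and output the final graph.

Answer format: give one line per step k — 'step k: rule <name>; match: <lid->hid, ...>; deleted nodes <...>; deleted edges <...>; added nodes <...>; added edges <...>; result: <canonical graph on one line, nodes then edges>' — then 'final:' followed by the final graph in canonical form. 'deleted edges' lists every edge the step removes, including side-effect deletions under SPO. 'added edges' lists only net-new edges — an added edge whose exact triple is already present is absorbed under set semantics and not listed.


step 1: rule r1; match: 0->12, 1->5, 2->9, 3->11; deleted nodes 12; deleted edges (12,5,cv); (12,5,cvk); (12,9,cv); (12,11,cv); added nodes 14, 15, 16, 17, 18, 19, 20; added edges (17,5,cv); (17,14,cv); (17,16,cv); (18,9,cv); (18,14,cv); (18,15,cv); (19,11,cv); (19,15,cv); (19,16,cv); (20,14,cv); (20,15,cv); (20,16,cv); result: nodes: 3:V, 5:V, 7:V, 9:V, 11:V, 13:T, 14:V, 15:V, 16:V, 17:T, 18:T, 19:T, 20:T edges: (13,3,cv); (13,7,cv); (13,9,cv); (17,5,cv); (17,14,cv); (17,16,cv); (18,9,cv); (18,14,cv); (18,15,cv); (19,11,cv); (19,15,cv); (19,16,cv); (20,14,cv); (20,15,cv); (20,16,cv)
step 2: rule r1; match: 0->13, 1->3, 2->7, 3->9; deleted nodes 13; deleted edges (13,3,cv); (13,7,cv); (13,9,cv); added nodes 21, 22, 23, 24, 25, 26, 27; added edges (24,3,cv); (24,21,cv); (24,23,cv); (25,7,cv); (25,21,cv); (25,22,cv); (26,9,cv); (26,22,cv); (26,23,cv); (27,21,cv); (27,22,cv); (27,23,cv); result: nodes: 3:V, 5:V, 7:V, 9:V, 11:V, 14:V, 15:V, 16:V, 17:T, 18:T, 19:T, 20:T, 21:V, 22:V, 23:V, 24:T, 25:T, 26:T, 27:T edges: (17,5,cv); (17,14,cv); (17,16,cv); (18,9,cv); (18,14,cv); (18,15,cv); (19,11,cv); (19,15,cv); (19,16,cv); (20,14,cv); (20,15,cv); (20,16,cv); (24,3,cv); (24,21,cv); (24,23,cv); (25,7,cv); (25,21,cv); (25,22,cv); (26,9,cv); (26,22,cv); (26,23,cv); (27,21,cv); (27,22,cv); (27,23,cv)
final:
nodes: 3:V, 5:V, 7:V, 9:V, 11:V, 14:V, 15:V, 16:V, 17:T, 18:T, 19:T, 20:T, 21:V, 22:V, 23:V, 24:T, 25:T, 26:T, 27:T
edges: (17,5,cv); (17,14,cv); (17,16,cv); (18,9,cv); (18,14,cv); (18,15,cv); (19,11,cv); (19,15,cv); (19,16,cv); (20,14,cv); (20,15,cv); (20,16,cv); (24,3,cv); (24,21,cv); (24,23,cv); (25,7,cv); (25,21,cv); (25,22,cv); (26,9,cv); (26,22,cv); (26,23,cv); (27,21,cv); (27,22,cv); (27,23,cv)


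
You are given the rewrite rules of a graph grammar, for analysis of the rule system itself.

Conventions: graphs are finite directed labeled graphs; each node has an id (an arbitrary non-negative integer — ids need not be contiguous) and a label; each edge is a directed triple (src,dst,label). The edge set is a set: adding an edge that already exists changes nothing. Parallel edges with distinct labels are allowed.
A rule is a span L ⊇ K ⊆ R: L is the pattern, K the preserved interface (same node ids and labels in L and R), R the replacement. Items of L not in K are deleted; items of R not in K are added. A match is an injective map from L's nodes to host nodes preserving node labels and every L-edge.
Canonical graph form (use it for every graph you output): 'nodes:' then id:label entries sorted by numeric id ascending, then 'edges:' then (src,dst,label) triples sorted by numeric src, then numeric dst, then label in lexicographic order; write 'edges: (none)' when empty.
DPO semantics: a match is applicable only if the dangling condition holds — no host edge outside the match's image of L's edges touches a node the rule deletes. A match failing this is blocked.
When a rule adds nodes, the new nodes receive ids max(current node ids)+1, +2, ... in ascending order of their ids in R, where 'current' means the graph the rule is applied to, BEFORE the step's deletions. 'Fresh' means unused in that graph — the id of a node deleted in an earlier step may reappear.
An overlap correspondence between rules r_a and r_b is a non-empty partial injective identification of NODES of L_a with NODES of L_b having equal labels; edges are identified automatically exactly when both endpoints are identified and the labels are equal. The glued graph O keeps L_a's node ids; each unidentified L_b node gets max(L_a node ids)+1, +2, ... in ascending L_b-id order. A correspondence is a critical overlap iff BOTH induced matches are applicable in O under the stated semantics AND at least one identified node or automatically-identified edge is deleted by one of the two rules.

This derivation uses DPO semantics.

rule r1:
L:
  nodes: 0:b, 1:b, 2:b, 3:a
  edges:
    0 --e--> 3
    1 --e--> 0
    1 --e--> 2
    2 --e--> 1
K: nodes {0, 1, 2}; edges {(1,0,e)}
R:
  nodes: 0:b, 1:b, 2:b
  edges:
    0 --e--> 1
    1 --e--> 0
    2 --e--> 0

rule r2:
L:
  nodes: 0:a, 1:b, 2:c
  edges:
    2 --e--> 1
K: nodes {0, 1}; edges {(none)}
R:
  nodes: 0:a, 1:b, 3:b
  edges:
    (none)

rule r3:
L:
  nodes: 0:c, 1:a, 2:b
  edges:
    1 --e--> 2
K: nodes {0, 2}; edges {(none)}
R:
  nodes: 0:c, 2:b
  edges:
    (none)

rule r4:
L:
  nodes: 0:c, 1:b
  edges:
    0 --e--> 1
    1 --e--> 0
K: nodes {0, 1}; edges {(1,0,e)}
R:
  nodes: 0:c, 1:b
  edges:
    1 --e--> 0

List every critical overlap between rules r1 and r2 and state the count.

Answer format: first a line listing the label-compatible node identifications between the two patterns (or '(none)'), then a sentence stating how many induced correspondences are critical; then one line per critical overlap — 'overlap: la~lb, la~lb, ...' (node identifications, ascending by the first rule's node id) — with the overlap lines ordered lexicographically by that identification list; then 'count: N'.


label-compatible node identifications between L(r1) and L(r2): 0~1, 1~1, 2~1, 3~0
4 of the induced correspondences are critical overlaps of r1 and r2.
overlap: 0~1, 3~0
overlap: 1~1, 3~0
overlap: 2~1, 3~0
overlap: 3~0
count: 4
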